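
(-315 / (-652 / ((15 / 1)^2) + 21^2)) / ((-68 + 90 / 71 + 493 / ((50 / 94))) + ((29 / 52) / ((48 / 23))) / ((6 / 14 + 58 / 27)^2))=-8274684108600000 / 9898956953319154673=-0.00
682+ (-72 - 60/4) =595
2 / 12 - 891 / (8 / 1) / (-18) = 305 / 48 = 6.35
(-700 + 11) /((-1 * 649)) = 689 /649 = 1.06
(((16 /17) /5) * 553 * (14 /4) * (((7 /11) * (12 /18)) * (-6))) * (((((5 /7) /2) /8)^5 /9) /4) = -49375 /10809114624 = -0.00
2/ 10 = 0.20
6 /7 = 0.86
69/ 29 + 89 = 2650/ 29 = 91.38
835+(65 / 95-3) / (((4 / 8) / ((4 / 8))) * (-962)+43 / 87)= 835.00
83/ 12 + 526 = 6395/ 12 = 532.92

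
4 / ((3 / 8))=32 / 3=10.67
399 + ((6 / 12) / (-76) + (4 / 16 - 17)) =58101 / 152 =382.24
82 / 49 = 1.67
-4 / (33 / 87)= -116 / 11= -10.55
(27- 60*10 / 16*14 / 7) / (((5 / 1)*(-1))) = 48 / 5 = 9.60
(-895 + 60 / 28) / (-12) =3125 / 42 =74.40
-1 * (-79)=79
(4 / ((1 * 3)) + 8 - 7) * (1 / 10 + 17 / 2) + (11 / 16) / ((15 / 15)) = 4981 / 240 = 20.75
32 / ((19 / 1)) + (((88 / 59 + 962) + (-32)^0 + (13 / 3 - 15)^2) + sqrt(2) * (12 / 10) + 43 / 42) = 6 * sqrt(2) / 5 + 152683723 / 141246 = 1082.67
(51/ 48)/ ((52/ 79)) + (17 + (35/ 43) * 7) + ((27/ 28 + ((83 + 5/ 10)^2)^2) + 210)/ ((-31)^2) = 12179971865287/ 240665152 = 50609.62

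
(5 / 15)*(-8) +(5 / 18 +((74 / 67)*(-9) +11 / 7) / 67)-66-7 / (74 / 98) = -1627843033 / 20927718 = -77.78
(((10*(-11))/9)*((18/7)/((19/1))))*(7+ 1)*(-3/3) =1760/133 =13.23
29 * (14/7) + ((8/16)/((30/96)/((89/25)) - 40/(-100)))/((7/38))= 1545318/24311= 63.56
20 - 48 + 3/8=-221/8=-27.62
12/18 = 2/3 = 0.67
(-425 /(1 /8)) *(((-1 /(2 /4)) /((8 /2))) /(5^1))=340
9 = 9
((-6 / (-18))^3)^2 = 0.00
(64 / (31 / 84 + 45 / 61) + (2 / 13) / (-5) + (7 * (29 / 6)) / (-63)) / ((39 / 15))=1139753057 / 51753546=22.02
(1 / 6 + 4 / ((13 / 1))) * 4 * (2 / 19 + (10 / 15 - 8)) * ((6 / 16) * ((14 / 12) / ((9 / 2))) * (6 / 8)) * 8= -53354 / 6669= -8.00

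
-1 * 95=-95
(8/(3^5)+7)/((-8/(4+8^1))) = -1709/162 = -10.55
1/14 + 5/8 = 39/56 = 0.70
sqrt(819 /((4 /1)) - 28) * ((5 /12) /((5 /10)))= 5 * sqrt(707) /12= 11.08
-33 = -33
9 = 9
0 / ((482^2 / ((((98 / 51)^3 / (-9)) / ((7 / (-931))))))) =0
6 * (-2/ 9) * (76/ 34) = -152/ 51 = -2.98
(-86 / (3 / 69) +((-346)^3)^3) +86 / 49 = -3482418563042216540173380 / 49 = -71069766592698296738232.25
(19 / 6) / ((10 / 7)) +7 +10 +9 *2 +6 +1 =2653 / 60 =44.22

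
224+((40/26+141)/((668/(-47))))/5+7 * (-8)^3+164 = -138857411/43420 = -3198.01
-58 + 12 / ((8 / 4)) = -52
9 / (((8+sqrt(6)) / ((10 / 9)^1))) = 40 / 29 - 5* sqrt(6) / 29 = 0.96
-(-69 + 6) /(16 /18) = 567 /8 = 70.88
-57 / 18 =-19 / 6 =-3.17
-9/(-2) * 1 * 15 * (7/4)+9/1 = 1017/8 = 127.12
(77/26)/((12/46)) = 1771/156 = 11.35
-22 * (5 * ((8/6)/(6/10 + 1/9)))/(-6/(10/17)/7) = 9625/68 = 141.54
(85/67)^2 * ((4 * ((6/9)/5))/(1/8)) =92480/13467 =6.87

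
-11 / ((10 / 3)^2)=-99 / 100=-0.99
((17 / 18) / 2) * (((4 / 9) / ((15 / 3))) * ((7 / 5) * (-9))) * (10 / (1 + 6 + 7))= -17 / 45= -0.38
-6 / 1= -6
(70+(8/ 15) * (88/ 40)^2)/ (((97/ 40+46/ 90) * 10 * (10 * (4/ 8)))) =0.49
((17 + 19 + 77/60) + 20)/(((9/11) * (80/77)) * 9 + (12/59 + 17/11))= 171757201/28182900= 6.09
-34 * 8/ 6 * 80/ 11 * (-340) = 3699200/ 33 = 112096.97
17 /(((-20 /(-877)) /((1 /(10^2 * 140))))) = 14909 /280000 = 0.05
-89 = -89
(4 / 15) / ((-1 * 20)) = -1 / 75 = -0.01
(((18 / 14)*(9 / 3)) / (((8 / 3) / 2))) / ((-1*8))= -81 / 224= -0.36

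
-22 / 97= -0.23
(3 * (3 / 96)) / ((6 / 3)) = 3 / 64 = 0.05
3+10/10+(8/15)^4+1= 257221/50625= 5.08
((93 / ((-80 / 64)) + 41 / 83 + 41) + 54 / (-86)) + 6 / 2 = -544878 / 17845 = -30.53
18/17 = 1.06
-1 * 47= -47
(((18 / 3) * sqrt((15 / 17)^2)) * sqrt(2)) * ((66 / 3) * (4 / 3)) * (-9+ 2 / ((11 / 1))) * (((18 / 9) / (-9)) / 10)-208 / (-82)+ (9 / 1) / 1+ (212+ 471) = 1552 * sqrt(2) / 51+ 28476 / 41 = 737.57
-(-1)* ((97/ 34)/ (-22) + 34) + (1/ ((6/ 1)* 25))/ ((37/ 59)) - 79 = -93653609/ 2075700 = -45.12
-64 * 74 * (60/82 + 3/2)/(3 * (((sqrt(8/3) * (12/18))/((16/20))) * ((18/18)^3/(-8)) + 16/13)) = -25959038976/8895319-1464702720 * sqrt(6)/8895319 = -3321.61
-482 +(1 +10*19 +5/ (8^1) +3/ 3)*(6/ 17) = -28153/ 68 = -414.01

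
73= 73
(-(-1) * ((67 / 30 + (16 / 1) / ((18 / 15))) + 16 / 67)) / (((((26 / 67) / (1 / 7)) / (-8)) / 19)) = -1207222 / 1365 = -884.41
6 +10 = 16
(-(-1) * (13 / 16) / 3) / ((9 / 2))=13 / 216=0.06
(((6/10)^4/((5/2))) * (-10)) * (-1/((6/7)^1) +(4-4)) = 0.60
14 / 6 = 7 / 3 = 2.33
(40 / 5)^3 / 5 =512 / 5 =102.40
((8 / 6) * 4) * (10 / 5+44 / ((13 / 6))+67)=6192 / 13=476.31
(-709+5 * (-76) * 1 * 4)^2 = 4968441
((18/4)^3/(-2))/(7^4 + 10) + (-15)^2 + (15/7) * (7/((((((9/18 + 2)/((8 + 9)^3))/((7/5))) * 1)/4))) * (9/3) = 95563433907/192880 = 495455.38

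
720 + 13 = 733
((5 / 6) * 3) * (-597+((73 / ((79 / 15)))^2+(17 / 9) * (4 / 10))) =-56748073 / 56169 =-1010.31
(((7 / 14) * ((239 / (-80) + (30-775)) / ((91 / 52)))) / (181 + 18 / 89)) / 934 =-5325671 / 4217533040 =-0.00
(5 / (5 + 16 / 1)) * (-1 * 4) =-20 / 21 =-0.95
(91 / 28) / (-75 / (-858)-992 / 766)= -2.69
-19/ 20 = -0.95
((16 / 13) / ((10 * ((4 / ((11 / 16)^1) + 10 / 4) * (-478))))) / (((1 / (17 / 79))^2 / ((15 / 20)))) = -6358 / 5914190035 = -0.00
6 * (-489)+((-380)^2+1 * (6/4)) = 282935/2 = 141467.50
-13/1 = -13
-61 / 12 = -5.08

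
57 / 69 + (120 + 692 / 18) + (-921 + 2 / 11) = -1734044 / 2277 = -761.55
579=579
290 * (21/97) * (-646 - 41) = -4183830/97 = -43132.27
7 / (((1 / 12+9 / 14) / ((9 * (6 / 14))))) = 37.18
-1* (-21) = 21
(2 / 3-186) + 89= -289 / 3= -96.33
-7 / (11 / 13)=-91 / 11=-8.27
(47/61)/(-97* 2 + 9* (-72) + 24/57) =-0.00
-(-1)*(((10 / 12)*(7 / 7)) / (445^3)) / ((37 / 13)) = 13 / 3912577950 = 0.00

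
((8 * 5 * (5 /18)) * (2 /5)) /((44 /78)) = 260 /33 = 7.88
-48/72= -2/3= -0.67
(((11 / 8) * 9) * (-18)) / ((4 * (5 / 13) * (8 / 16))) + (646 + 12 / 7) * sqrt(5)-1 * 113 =1045.76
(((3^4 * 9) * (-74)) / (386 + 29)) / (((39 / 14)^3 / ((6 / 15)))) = -10965024 / 4558775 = -2.41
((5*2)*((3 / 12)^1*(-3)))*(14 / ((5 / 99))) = -2079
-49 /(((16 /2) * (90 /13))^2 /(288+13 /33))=-78810277 /17107200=-4.61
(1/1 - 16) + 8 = -7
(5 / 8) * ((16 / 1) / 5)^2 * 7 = 224 / 5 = 44.80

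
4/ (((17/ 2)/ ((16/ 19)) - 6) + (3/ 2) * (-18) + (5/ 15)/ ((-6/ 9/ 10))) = -128/ 893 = -0.14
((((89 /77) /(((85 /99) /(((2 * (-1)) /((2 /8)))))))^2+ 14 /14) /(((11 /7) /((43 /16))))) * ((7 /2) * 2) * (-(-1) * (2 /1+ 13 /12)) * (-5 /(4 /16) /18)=-65893633999 /13733280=-4798.10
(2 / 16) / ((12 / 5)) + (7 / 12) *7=397 / 96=4.14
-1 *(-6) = 6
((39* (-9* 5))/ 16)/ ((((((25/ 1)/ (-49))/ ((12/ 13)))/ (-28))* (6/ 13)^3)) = -2260713/ 40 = -56517.82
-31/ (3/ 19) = -589/ 3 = -196.33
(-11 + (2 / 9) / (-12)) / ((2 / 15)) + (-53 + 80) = -2003 / 36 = -55.64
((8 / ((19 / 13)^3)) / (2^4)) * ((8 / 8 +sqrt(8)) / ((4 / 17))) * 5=186745 / 54872 +186745 * sqrt(2) / 27436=13.03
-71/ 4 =-17.75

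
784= 784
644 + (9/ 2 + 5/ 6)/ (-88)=21250/ 33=643.94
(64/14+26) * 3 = 642/7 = 91.71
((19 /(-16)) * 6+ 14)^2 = 3025 /64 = 47.27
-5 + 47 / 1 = 42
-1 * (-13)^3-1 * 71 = 2126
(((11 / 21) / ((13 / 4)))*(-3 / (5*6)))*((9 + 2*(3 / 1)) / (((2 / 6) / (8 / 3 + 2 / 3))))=-220 / 91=-2.42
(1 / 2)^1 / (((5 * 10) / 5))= 1 / 20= 0.05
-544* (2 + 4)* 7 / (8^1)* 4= -11424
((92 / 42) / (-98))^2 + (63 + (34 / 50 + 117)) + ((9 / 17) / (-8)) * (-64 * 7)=94648962974 / 450007425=210.33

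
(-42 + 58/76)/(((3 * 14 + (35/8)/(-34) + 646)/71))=-15130952/3554919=-4.26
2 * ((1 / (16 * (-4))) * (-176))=5.50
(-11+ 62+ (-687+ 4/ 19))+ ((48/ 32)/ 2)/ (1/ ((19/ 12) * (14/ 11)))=-1060513/ 1672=-634.28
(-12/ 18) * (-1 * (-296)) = -592/ 3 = -197.33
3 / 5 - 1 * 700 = -3497 / 5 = -699.40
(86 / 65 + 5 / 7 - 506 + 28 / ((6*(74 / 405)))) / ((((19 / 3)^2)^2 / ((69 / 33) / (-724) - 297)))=88.32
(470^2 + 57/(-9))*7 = 1546255.67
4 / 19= 0.21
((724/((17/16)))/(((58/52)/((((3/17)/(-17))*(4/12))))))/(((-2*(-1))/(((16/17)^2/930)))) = -19275776/19146771645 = -0.00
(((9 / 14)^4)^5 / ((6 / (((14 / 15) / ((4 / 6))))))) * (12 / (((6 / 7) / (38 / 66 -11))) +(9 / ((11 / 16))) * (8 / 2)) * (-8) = 0.03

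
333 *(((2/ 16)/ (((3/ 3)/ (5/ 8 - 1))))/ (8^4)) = -0.00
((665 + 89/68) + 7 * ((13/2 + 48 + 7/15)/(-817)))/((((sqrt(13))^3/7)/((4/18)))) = 3884085331 * sqrt(13)/633755070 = 22.10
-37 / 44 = -0.84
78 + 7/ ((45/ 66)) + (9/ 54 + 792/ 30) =689/ 6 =114.83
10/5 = 2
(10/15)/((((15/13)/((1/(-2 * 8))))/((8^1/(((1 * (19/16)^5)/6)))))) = -27262976/37141485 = -0.73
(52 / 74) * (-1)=-26 / 37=-0.70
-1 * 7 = -7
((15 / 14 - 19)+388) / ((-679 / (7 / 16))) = -5181 / 21728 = -0.24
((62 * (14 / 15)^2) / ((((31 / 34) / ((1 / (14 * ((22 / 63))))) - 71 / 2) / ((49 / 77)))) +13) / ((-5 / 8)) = -35504856 / 1865875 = -19.03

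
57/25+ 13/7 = 724/175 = 4.14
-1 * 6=-6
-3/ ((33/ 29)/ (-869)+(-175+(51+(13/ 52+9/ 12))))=2291/ 93932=0.02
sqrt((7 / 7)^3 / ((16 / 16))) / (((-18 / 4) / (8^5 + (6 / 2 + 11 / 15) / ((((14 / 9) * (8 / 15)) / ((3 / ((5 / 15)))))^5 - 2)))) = -173514244696026814024 / 23829912835208631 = -7281.36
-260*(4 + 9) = -3380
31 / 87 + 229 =19954 / 87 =229.36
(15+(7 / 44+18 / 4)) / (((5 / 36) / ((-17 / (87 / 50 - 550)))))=1323450 / 301543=4.39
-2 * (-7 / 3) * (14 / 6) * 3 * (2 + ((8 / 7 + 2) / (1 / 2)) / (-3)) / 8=-7 / 18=-0.39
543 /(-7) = -543 /7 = -77.57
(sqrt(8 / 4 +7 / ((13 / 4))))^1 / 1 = 3 * sqrt(78) / 13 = 2.04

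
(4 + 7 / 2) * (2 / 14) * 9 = 135 / 14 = 9.64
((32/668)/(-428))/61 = -2/1090009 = -0.00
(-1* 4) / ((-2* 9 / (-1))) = -2 / 9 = -0.22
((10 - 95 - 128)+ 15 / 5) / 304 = -105 / 152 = -0.69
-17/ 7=-2.43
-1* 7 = -7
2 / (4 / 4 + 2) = 2 / 3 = 0.67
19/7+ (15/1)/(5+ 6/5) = 1114/217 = 5.13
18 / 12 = 3 / 2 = 1.50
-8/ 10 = -4/ 5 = -0.80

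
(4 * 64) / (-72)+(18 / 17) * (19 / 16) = -2813 / 1224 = -2.30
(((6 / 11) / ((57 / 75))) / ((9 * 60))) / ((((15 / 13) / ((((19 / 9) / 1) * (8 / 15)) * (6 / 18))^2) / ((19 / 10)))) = 75088 / 243577125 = 0.00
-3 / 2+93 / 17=3.97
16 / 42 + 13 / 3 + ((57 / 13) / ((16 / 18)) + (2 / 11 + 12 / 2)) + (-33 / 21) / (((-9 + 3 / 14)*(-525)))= 1169308157 / 73873800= 15.83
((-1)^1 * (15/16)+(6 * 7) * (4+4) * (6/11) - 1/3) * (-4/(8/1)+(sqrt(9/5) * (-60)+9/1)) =1633649/1056 - 288291 * sqrt(5)/44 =-13103.85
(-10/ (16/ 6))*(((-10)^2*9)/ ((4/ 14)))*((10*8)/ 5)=-189000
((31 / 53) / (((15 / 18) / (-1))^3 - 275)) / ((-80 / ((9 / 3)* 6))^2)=-67797 / 630965000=-0.00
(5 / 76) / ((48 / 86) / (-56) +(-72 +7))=-1505 / 1487168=-0.00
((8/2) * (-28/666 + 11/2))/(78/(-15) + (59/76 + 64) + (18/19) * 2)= 2762600/7778547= 0.36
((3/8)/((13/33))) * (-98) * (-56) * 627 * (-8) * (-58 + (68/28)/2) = 19344429720/13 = 1488033055.38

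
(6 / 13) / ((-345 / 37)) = -74 / 1495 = -0.05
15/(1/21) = 315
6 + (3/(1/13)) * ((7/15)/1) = 121/5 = 24.20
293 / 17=17.24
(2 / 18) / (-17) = -1 / 153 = -0.01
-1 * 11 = -11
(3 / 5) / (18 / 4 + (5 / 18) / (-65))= 351 / 2630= 0.13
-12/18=-2/3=-0.67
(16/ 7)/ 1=16/ 7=2.29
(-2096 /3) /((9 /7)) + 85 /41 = -599257 /1107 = -541.33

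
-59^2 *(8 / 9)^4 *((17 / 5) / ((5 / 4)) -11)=327938048 / 18225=17993.86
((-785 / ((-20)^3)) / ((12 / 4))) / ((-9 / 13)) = -2041 / 43200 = -0.05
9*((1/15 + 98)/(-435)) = -1471/725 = -2.03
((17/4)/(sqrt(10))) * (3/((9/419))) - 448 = -448 + 7123 * sqrt(10)/120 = -260.29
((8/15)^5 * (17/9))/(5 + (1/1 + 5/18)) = 1114112/85809375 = 0.01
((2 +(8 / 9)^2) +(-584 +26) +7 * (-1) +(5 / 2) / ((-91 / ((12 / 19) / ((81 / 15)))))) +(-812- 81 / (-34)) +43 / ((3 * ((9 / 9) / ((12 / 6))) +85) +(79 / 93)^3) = -1371.34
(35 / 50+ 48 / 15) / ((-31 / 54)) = -1053 / 155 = -6.79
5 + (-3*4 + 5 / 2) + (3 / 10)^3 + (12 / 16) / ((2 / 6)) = -2.22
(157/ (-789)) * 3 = -157/ 263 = -0.60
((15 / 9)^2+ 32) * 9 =313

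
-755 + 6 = -749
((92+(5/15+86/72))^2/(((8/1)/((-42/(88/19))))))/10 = -1507779637/1520640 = -991.54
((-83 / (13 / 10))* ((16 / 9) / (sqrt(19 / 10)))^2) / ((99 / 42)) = -29747200 / 660231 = -45.06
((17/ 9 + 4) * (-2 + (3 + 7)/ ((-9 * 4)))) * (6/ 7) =-2173/ 189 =-11.50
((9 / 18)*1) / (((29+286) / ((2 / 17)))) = 1 / 5355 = 0.00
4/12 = 1/3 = 0.33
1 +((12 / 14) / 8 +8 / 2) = 143 / 28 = 5.11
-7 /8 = -0.88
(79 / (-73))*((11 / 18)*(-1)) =869 / 1314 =0.66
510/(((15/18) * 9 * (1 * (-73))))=-68/73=-0.93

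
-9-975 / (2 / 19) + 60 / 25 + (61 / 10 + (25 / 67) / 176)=-109229271 / 11792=-9263.00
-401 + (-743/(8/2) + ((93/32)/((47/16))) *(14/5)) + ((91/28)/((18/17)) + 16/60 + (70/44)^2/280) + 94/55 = -948196679/1637856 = -578.93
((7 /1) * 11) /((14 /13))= 143 /2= 71.50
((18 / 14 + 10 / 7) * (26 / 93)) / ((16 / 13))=3211 / 5208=0.62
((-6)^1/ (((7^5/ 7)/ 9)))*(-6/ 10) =162/ 12005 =0.01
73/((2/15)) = 547.50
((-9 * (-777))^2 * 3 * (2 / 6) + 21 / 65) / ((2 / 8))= 12714532824 / 65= 195608197.29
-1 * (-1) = 1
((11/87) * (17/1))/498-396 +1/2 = -8567623/21663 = -395.50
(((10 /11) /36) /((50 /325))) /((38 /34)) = 1105 /7524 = 0.15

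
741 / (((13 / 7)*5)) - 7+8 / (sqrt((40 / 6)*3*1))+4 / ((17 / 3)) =4*sqrt(5) / 5+6248 / 85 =75.29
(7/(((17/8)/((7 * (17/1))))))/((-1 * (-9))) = 43.56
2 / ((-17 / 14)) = -28 / 17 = -1.65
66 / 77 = 6 / 7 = 0.86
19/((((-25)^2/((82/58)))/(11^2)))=94259/18125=5.20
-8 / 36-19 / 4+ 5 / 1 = 1 / 36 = 0.03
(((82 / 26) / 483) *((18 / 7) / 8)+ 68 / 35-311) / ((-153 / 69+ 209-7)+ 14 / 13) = -90559309 / 58855860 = -1.54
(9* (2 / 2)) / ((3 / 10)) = 30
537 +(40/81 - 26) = 41431/81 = 511.49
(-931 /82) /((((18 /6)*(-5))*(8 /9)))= 2793 /3280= 0.85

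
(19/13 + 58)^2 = 3535.67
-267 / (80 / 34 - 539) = 1513 / 3041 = 0.50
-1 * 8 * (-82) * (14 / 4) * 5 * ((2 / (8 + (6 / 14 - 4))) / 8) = 648.06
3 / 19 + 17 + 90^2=154226 / 19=8117.16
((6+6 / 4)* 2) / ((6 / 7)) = 17.50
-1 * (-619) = 619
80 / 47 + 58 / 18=2083 / 423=4.92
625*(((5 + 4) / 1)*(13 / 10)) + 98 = 7410.50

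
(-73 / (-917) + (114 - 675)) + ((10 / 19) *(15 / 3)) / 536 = -2619118563 / 4669364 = -560.92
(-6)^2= 36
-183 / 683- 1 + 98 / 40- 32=-420973 / 13660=-30.82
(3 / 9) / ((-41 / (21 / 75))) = -7 / 3075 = -0.00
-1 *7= -7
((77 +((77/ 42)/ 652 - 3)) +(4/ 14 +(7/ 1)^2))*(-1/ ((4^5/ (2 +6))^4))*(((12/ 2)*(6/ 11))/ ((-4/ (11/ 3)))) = 3376133/ 2450278842368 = 0.00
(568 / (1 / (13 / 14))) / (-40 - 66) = -1846 / 371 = -4.98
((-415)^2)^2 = 29661450625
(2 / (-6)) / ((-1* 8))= 1 / 24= 0.04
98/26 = 49/13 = 3.77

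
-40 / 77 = -0.52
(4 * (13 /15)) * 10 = 104 /3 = 34.67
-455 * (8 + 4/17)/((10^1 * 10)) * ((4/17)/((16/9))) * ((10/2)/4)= -28665/4624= -6.20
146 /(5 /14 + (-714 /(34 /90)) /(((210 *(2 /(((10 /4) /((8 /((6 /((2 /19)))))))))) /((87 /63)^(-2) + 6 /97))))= -2667894208 /852135805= -3.13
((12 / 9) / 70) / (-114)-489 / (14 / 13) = -5435237 / 11970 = -454.07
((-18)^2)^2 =104976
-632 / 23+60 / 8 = -919 / 46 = -19.98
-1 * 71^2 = -5041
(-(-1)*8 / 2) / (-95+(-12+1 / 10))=-40 / 1069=-0.04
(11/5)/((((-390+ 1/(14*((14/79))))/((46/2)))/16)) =-793408/381805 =-2.08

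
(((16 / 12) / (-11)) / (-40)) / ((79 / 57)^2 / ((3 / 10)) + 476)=3249 / 517218020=0.00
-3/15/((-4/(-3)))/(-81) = 0.00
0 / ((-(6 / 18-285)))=0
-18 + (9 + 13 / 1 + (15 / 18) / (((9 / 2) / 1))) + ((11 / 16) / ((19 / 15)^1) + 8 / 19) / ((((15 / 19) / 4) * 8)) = 20717 / 4320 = 4.80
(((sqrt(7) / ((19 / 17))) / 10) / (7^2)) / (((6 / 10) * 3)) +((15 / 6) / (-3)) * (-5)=4.17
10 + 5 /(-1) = 5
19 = 19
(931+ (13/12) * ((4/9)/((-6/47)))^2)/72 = 1032407/78732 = 13.11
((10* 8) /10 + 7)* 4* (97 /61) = 5820 /61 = 95.41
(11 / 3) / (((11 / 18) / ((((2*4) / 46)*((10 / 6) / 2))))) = 20 / 23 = 0.87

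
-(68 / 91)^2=-4624 / 8281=-0.56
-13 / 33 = -0.39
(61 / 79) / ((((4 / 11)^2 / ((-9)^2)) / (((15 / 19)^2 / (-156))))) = -44839575 / 23727808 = -1.89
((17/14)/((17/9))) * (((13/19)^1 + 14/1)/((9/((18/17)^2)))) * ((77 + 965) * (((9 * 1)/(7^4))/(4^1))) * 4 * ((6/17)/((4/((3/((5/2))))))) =3814801596/7844415145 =0.49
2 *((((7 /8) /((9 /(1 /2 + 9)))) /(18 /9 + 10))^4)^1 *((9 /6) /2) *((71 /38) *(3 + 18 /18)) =1169260589 /2972033482752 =0.00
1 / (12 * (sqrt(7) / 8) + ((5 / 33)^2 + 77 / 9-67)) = -3421396 / 198960661-87846 * sqrt(7) / 198960661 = -0.02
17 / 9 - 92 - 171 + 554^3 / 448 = 191153797 / 504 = 379273.41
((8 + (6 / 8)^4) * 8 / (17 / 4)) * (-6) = -6387 / 68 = -93.93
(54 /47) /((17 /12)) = 648 /799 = 0.81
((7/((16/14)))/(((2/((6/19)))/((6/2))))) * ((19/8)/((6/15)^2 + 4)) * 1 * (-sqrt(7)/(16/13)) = -3.56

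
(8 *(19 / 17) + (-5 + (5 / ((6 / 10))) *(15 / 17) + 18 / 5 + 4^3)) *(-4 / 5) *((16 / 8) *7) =-375536 / 425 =-883.61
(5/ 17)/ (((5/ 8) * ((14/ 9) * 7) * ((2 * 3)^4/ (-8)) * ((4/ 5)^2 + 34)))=-25/ 3246201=-0.00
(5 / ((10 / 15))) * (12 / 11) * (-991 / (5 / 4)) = -71352 / 11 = -6486.55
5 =5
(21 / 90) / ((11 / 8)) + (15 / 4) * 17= 42187 / 660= 63.92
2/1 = 2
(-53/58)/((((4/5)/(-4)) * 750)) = 53/8700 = 0.01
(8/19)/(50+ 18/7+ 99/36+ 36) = 224/48583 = 0.00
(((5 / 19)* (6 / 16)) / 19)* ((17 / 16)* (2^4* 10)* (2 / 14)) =1275 / 10108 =0.13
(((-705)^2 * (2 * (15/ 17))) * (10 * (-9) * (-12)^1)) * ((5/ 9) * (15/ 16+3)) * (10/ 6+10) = 410977546875/ 17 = 24175149816.18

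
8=8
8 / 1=8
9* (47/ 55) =423/ 55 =7.69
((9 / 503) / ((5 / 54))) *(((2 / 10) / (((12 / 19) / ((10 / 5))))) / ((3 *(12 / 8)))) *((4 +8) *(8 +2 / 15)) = 166896 / 62875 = 2.65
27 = 27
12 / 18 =2 / 3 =0.67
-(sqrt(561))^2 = -561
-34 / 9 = -3.78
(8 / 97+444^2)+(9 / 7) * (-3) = 197132.23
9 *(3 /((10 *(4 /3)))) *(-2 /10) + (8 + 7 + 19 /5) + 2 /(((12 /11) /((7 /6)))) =36961 /1800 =20.53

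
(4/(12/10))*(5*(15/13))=250/13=19.23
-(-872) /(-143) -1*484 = -70084 /143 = -490.10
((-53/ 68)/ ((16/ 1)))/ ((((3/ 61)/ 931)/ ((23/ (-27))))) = 69228229/ 88128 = 785.54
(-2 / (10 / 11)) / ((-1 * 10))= 0.22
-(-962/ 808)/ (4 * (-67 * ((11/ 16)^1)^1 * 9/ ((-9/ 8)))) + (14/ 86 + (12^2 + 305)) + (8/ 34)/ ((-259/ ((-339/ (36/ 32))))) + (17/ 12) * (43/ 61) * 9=9458350989656885/ 20632273179672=458.43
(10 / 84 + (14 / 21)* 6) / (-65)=-173 / 2730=-0.06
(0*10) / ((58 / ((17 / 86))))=0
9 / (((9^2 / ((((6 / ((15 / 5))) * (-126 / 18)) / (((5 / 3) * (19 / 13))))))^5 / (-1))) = 199690286432 / 12336567456178125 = 0.00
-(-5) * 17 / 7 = 85 / 7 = 12.14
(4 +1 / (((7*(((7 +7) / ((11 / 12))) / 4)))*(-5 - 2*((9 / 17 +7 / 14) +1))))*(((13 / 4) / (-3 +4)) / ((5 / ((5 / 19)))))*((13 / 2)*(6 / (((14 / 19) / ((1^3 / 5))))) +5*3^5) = 6114353167 / 7299040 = 837.69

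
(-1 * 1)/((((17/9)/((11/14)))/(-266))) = 1881/17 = 110.65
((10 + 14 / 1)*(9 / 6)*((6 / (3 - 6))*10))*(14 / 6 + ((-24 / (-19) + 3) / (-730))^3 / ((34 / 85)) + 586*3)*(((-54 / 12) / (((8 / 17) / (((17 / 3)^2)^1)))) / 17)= 4886800834746154359 / 213461408240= 22893134.99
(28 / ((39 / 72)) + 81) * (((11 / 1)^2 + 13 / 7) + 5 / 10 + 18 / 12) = 1507650 / 91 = 16567.58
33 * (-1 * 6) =-198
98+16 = 114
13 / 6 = 2.17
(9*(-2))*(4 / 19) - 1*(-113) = 2075 / 19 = 109.21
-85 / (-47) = 85 / 47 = 1.81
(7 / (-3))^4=2401 / 81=29.64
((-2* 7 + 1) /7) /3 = -0.62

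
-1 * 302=-302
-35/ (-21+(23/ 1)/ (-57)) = 399/ 244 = 1.64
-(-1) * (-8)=-8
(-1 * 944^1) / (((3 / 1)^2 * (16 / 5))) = -32.78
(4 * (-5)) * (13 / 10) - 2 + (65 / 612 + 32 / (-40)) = -87803 / 3060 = -28.69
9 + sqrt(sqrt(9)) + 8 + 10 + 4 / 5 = sqrt(3) + 139 / 5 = 29.53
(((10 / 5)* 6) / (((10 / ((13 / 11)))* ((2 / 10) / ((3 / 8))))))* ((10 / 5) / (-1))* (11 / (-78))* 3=9 / 4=2.25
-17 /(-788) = 17 /788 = 0.02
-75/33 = -25/11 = -2.27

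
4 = 4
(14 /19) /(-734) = -7 /6973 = -0.00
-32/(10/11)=-176/5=-35.20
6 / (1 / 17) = 102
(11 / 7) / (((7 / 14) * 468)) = 11 / 1638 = 0.01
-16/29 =-0.55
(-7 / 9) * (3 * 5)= -35 / 3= -11.67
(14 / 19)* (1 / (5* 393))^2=14 / 73363275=0.00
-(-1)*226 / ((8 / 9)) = 1017 / 4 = 254.25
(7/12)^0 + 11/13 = 24/13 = 1.85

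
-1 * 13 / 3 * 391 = -1694.33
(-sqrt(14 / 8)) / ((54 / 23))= -23 * sqrt(7) / 108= -0.56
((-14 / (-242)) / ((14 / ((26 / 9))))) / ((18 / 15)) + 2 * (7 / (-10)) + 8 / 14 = -187211 / 228690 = -0.82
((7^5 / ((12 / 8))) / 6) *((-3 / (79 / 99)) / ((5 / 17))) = -9428727 / 395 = -23870.19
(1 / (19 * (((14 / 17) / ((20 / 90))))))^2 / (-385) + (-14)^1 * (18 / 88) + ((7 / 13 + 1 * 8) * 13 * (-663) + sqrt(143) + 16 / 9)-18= -81213485528333 / 1103262930 + sqrt(143)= -73600.13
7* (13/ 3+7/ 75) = 2324/ 75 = 30.99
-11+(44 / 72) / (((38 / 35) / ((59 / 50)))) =-70697 / 6840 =-10.34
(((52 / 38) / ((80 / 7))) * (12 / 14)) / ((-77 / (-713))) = 27807 / 29260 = 0.95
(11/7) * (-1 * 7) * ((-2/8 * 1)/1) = 11/4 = 2.75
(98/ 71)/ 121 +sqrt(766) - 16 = -137358/ 8591 +sqrt(766) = 11.69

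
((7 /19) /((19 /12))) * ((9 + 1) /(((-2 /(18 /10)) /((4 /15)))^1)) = -1008 /1805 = -0.56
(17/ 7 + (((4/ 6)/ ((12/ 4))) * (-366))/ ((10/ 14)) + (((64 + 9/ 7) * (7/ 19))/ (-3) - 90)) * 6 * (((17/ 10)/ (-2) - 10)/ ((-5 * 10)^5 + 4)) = -1619223/ 37109374525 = -0.00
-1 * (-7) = 7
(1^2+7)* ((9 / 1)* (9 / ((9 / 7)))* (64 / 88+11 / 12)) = 9114 / 11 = 828.55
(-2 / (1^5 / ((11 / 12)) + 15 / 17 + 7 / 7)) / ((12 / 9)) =-561 / 1112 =-0.50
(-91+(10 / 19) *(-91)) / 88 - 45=-77879 / 1672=-46.58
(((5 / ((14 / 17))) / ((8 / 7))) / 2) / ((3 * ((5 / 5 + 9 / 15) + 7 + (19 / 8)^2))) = 850 / 13671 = 0.06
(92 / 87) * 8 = 736 / 87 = 8.46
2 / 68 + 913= 913.03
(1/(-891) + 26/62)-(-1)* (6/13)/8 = 683567/1436292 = 0.48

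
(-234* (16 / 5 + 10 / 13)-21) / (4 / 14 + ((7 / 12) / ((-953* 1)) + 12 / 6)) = -380166948 / 914635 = -415.65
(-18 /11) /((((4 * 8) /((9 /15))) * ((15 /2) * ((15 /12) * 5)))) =-9 /13750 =-0.00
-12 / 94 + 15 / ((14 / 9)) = 6261 / 658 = 9.52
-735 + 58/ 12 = -4381/ 6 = -730.17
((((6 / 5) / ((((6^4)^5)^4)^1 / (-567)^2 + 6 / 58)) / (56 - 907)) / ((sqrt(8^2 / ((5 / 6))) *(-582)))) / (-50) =-1421 *sqrt(30) / 782367013463669180085557465718382141710395730068465210132722999404000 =-0.00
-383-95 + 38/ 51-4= -24544/ 51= -481.25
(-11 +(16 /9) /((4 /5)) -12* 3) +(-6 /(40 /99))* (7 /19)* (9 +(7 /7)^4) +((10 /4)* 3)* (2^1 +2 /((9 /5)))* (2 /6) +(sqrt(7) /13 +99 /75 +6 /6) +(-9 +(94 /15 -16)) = -308153 /2850 +sqrt(7) /13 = -107.92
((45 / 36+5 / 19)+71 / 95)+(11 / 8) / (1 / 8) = 5039 / 380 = 13.26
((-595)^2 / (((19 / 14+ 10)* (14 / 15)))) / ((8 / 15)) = 26551875 / 424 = 62622.35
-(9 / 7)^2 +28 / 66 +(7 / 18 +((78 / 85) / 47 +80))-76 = 3.18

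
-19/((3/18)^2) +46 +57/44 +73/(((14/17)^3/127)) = 481814363/30184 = 15962.57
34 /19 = 1.79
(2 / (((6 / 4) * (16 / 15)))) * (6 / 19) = 15 / 38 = 0.39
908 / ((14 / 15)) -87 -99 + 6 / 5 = 27582 / 35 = 788.06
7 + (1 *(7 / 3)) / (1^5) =28 / 3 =9.33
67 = 67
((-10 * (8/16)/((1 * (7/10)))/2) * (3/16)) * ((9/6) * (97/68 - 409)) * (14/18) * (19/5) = 2632925/2176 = 1209.98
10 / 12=5 / 6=0.83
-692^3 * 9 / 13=-2982364992 / 13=-229412691.69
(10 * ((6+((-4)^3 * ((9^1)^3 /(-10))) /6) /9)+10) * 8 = 21136 /3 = 7045.33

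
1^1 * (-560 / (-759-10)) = 560 / 769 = 0.73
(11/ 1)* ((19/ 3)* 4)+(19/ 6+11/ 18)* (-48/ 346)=144356/ 519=278.14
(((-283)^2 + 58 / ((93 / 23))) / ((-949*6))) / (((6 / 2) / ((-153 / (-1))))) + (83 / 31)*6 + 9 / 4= -18986249 / 27156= -699.15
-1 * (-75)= 75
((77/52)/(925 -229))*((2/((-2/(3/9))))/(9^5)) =-77/6411304224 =-0.00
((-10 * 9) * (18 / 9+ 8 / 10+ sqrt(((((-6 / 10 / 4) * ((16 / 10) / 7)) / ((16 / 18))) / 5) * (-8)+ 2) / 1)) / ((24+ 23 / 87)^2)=-1907388 / 4456321- 272484 * sqrt(15785) / 155971235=-0.65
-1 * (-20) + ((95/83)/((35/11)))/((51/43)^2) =30610061/1511181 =20.26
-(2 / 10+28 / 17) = -157 / 85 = -1.85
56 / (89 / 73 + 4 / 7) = 28616 / 915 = 31.27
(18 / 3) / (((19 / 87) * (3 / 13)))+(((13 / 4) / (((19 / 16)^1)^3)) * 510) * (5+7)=11996.80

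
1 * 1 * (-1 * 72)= -72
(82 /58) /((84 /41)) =1681 /2436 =0.69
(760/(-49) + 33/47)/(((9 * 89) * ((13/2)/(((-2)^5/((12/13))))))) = 545648/5534109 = 0.10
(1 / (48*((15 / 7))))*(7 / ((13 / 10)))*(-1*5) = -245 / 936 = -0.26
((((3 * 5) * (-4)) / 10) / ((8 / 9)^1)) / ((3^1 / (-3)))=27 / 4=6.75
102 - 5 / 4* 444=-453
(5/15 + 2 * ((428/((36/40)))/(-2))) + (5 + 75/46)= -193997/414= -468.59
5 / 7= 0.71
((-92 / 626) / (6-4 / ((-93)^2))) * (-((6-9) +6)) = 596781 / 8120785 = 0.07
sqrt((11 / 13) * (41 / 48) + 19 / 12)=sqrt(56121) / 156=1.52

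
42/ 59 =0.71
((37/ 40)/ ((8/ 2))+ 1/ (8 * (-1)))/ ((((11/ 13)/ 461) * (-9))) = -101881/ 15840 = -6.43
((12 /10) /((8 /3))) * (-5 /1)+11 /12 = -4 /3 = -1.33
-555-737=-1292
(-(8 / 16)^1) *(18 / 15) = -3 / 5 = -0.60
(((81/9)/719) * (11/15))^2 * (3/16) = 3267/206784400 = 0.00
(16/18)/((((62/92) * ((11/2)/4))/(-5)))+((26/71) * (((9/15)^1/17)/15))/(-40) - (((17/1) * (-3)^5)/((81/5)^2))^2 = -37891019289157/150023461500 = -252.57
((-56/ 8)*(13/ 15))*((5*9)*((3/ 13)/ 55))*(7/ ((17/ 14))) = -6174/ 935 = -6.60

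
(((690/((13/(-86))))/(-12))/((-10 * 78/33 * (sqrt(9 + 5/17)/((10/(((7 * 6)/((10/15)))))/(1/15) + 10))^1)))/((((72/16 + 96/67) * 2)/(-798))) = 13848967 * sqrt(2686)/163293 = 4395.44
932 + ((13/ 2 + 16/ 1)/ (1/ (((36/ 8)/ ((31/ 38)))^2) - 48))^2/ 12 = 29337050133202163/ 31476902343184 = 932.02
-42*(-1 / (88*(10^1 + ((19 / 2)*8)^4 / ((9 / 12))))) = 63 / 5871744296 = 0.00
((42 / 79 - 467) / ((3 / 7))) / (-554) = 257957 / 131298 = 1.96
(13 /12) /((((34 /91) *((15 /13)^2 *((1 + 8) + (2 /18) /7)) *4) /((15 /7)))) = 199927 /1544960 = 0.13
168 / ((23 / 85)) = 14280 / 23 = 620.87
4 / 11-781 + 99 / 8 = -67607 / 88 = -768.26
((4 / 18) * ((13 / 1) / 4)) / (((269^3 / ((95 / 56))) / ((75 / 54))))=30875 / 353174937696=0.00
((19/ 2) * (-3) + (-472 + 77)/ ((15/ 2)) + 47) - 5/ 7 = -1465/ 42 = -34.88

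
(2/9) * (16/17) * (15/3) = 160/153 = 1.05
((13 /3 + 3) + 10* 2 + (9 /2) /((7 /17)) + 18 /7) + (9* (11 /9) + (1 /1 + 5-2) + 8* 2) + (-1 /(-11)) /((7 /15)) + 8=36973 /462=80.03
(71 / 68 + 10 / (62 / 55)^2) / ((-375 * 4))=-582481 / 98022000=-0.01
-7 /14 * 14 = -7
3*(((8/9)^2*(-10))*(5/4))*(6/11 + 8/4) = -22400/297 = -75.42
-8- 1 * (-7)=-1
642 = 642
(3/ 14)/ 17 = 3/ 238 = 0.01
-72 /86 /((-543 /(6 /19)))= 72 /147877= 0.00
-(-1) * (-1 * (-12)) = 12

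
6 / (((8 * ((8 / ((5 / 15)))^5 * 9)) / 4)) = 1 / 23887872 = 0.00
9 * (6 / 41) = 54 / 41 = 1.32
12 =12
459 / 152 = 3.02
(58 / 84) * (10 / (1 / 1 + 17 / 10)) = 2.56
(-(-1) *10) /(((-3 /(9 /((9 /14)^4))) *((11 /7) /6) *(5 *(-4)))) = 268912 /8019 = 33.53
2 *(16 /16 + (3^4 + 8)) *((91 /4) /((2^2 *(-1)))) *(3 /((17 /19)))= -233415 /68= -3432.57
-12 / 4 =-3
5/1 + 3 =8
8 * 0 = 0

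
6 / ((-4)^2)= 3 / 8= 0.38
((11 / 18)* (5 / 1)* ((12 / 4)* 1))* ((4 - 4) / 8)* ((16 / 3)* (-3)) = 0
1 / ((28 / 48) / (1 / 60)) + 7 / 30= 11 / 42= 0.26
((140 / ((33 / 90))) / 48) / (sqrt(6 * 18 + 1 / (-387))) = 105 * sqrt(1797185) / 183898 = 0.77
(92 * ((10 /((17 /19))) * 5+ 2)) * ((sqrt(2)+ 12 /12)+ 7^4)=90528 * sqrt(2) /17+ 217448256 /17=12798604.82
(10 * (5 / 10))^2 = 25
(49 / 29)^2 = 2401 / 841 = 2.85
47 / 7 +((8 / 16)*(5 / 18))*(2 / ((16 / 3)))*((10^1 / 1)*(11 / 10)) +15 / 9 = 6017 / 672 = 8.95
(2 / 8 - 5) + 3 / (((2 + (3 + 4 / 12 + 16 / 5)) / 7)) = -293 / 128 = -2.29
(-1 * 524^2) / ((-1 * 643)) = 274576 / 643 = 427.02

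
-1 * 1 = -1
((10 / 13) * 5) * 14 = 700 / 13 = 53.85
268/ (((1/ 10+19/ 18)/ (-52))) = -12060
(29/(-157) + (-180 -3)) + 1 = -28603/157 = -182.18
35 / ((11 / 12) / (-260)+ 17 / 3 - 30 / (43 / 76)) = -4695600 / 6353833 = -0.74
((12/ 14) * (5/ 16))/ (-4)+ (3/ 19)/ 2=51/ 4256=0.01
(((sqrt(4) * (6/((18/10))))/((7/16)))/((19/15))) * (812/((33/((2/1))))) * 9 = 1113600/209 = 5328.23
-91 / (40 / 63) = -5733 / 40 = -143.32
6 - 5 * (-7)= 41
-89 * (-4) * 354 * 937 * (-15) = -1771267320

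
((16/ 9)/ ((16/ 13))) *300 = 433.33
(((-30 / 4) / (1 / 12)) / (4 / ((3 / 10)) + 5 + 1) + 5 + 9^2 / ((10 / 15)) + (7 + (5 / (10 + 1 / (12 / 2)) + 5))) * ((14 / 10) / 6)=31.35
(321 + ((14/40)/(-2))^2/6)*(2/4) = 3081649/19200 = 160.50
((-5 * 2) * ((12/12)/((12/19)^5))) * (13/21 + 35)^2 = -432933529655/3429216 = -126248.54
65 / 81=0.80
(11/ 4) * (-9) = -99/ 4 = -24.75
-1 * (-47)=47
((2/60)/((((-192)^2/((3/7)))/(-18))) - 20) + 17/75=-42520591/2150400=-19.77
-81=-81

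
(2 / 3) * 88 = 176 / 3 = 58.67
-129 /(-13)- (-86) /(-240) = 14921 /1560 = 9.56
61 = 61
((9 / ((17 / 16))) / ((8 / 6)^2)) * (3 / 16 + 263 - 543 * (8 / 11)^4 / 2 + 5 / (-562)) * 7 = 6244.44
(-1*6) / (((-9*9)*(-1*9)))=-2 / 243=-0.01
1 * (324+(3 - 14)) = 313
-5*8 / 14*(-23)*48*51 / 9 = 125120 / 7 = 17874.29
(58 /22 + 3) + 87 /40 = 3437 /440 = 7.81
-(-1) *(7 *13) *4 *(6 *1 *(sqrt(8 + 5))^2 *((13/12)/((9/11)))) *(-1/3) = -338338/27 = -12531.04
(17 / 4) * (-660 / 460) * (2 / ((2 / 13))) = -7293 / 92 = -79.27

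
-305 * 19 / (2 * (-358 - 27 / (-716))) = 2074610 / 256301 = 8.09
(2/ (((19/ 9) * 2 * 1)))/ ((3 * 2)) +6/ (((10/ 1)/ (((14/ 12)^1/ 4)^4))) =875059/ 10506240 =0.08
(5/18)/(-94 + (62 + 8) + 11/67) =-335/28746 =-0.01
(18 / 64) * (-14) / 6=-21 / 32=-0.66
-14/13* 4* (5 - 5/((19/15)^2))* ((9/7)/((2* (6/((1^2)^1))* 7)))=-4080/32851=-0.12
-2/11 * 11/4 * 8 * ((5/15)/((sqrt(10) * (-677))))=2 * sqrt(10)/10155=0.00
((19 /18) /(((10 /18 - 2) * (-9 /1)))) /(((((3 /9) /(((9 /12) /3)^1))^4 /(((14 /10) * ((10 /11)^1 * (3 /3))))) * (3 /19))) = 7581 /36608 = 0.21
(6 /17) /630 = 1 /1785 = 0.00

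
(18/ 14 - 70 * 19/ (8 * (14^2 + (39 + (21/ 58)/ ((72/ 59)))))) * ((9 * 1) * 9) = 107556417/ 2292731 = 46.91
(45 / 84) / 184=15 / 5152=0.00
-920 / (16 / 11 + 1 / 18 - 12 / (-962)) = -87618960 / 145007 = -604.24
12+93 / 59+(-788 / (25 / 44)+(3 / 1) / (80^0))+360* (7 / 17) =-1222.07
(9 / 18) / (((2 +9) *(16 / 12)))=3 / 88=0.03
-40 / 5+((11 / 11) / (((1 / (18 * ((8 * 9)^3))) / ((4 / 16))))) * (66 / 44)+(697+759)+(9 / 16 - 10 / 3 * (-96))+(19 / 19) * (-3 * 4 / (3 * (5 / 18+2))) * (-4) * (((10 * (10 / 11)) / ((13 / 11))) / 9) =21500781373 / 8528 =2521198.57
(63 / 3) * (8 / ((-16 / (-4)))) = 42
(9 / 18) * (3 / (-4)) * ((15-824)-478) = 3861 / 8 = 482.62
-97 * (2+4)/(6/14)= -1358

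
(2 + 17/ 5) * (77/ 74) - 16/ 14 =11593/ 2590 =4.48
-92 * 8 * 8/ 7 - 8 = -5944/ 7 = -849.14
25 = 25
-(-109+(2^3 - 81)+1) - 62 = 119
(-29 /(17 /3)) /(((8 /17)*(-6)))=29 /16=1.81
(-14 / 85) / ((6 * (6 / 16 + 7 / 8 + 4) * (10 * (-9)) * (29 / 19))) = 38 / 998325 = 0.00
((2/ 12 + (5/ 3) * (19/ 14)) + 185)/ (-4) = -328/ 7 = -46.86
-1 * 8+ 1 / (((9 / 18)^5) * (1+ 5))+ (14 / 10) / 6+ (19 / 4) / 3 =-17 / 20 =-0.85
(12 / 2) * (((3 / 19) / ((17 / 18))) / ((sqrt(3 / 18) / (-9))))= -2916 * sqrt(6) / 323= -22.11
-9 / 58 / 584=-9 / 33872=-0.00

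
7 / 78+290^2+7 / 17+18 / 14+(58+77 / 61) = 47652154559 / 566202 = 84161.05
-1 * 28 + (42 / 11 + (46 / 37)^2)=-340878 / 15059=-22.64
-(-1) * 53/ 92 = 53/ 92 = 0.58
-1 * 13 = -13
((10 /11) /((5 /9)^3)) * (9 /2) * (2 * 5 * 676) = 8870472 /55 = 161281.31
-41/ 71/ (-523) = 41/ 37133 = 0.00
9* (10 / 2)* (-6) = -270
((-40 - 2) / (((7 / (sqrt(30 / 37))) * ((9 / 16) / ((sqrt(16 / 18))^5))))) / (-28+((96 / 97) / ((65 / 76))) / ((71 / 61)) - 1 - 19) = 229199360 * sqrt(555) / 35473513977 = 0.15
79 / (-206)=-79 / 206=-0.38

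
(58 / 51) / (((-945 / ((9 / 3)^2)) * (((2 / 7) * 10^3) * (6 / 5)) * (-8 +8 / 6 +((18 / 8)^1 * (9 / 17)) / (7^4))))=69629 / 14693026500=0.00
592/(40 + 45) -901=-75993/85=-894.04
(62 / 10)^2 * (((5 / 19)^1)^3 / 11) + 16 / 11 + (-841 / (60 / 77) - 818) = -8582014873 / 4526940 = -1895.77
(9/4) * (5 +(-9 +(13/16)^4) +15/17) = -26890839/4456448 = -6.03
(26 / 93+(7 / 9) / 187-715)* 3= -37288892 / 17391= -2144.15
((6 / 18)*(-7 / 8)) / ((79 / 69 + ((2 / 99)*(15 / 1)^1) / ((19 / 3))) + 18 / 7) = -235543 / 3039880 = -0.08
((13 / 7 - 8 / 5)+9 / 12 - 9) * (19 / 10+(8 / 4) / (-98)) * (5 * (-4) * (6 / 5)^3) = 111304692 / 214375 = 519.21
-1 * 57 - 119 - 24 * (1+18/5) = -1432/5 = -286.40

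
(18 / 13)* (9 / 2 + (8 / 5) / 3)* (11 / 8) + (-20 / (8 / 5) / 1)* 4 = -21017 / 520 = -40.42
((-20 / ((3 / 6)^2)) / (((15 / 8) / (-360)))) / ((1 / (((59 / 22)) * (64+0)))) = 28999680 / 11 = 2636334.55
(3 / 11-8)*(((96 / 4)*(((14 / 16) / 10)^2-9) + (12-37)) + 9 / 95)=62202439 / 33440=1860.12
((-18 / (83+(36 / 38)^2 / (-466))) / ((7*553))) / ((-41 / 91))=19682442 / 158285133041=0.00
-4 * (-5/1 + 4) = 4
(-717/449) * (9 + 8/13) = -15.35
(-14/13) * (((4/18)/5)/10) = -0.00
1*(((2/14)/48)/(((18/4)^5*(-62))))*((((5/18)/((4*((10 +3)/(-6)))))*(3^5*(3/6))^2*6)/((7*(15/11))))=11/1421784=0.00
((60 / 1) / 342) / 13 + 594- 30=417934 / 741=564.01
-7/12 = -0.58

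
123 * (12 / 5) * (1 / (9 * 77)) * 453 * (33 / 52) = 55719 / 455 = 122.46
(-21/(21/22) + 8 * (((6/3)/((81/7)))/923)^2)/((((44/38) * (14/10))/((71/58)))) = -5841033872125/351587810574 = -16.61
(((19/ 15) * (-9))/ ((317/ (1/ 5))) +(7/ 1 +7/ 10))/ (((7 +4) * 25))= 121931/ 4358750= 0.03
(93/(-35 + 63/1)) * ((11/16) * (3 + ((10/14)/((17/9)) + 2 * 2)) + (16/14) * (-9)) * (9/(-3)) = 197811/3808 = 51.95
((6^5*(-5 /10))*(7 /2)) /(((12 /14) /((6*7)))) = -666792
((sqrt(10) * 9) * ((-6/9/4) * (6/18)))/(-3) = sqrt(10)/6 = 0.53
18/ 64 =9/ 32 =0.28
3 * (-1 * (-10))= 30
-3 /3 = -1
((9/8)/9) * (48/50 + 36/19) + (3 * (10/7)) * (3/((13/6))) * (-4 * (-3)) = 6186849/86450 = 71.57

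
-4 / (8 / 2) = -1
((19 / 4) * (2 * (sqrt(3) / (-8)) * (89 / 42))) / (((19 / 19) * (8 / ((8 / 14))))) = -1691 * sqrt(3) / 9408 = -0.31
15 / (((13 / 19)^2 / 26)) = 10830 / 13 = 833.08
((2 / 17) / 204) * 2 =1 / 867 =0.00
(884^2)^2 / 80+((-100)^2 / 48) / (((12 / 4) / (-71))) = 7633413568.64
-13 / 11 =-1.18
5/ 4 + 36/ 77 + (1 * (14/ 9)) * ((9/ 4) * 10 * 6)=65209/ 308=211.72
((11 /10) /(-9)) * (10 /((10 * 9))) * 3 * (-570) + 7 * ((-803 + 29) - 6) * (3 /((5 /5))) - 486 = -151585 /9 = -16842.78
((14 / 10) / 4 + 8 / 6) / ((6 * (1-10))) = -101 / 3240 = -0.03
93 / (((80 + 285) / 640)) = 11904 / 73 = 163.07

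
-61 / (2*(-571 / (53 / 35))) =3233 / 39970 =0.08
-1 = -1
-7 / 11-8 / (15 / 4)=-457 / 165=-2.77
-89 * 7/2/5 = -623/10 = -62.30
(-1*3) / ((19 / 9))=-27 / 19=-1.42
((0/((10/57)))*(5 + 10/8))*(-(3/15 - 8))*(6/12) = 0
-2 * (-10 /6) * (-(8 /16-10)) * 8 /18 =380 /27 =14.07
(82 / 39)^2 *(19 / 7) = 127756 / 10647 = 12.00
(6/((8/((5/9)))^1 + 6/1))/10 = 0.03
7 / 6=1.17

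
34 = 34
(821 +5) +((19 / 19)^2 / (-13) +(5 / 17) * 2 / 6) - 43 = 519143 / 663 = 783.02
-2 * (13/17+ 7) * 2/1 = -528/17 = -31.06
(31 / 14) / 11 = 31 / 154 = 0.20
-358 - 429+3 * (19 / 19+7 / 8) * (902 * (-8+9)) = 17147 / 4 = 4286.75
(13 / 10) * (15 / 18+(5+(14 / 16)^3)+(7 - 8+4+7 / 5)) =1088581 / 76800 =14.17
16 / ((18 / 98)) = 784 / 9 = 87.11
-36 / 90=-0.40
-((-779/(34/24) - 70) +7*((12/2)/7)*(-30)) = 13598/17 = 799.88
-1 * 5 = -5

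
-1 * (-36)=36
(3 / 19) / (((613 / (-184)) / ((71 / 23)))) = -1704 / 11647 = -0.15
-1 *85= -85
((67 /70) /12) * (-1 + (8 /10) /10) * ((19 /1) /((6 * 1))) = -29279 /126000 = -0.23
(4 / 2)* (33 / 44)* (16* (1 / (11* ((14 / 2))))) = 24 / 77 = 0.31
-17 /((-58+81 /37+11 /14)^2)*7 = -31930556 /812421009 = -0.04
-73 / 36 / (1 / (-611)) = 44603 / 36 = 1238.97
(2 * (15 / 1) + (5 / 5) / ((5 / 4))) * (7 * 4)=4312 / 5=862.40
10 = 10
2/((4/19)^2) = 361/8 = 45.12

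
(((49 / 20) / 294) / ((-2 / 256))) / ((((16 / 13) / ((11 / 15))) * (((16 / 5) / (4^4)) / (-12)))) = 9152 / 15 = 610.13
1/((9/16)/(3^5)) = 432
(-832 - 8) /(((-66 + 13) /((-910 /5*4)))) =-611520 /53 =-11538.11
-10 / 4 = -5 / 2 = -2.50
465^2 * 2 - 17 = 432433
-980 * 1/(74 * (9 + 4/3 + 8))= -294/407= -0.72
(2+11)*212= 2756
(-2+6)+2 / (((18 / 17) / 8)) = 172 / 9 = 19.11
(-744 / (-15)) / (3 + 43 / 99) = 6138 / 425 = 14.44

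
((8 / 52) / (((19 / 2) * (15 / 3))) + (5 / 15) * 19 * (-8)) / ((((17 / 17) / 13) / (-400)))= 15016640 / 57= 263449.82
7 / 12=0.58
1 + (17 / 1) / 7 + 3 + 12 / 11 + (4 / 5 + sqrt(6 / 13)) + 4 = sqrt(78) / 13 + 4743 / 385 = 13.00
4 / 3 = 1.33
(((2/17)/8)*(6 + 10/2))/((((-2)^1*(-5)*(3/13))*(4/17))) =143/480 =0.30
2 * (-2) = -4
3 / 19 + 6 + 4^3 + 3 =1390 / 19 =73.16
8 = 8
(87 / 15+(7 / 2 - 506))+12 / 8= -2476 / 5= -495.20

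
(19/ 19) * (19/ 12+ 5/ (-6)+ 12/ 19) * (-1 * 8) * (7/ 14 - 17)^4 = -124521705/ 152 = -819221.74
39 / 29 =1.34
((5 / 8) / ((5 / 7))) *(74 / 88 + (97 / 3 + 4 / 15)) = 51499 / 1760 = 29.26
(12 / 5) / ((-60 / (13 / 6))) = -13 / 150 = -0.09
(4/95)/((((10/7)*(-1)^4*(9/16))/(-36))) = -896/475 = -1.89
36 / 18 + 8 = 10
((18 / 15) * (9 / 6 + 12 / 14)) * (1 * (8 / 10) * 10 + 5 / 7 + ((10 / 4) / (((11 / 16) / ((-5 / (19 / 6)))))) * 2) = -36459 / 4655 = -7.83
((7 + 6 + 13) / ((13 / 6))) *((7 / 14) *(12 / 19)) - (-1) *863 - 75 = 15044 / 19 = 791.79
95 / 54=1.76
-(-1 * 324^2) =104976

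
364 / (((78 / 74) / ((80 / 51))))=82880 / 153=541.70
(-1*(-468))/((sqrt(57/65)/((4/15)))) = 208*sqrt(3705)/95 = 133.27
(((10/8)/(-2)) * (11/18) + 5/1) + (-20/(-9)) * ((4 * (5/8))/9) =6785/1296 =5.24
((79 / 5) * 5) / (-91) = -0.87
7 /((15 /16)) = 112 /15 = 7.47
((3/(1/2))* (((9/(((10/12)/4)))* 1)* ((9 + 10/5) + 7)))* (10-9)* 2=46656/5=9331.20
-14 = -14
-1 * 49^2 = -2401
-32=-32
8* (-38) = -304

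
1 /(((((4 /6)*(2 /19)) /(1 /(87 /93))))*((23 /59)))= 39.08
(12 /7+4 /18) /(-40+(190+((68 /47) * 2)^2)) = 134749 /11020149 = 0.01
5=5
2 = 2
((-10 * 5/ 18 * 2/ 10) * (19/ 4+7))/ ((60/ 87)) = -1363/ 144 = -9.47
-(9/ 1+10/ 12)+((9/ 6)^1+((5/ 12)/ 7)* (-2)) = -355/ 42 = -8.45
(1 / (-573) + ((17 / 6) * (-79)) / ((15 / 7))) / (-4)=1795621 / 68760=26.11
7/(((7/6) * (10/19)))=57/5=11.40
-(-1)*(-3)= -3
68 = 68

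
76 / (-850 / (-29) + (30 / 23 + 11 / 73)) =3700516 / 1497997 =2.47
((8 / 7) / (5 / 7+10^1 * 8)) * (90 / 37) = 144 / 4181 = 0.03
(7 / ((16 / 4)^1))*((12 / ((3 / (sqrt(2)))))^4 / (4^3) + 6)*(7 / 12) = 539 / 24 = 22.46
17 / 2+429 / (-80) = 251 / 80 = 3.14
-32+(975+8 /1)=951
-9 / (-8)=9 / 8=1.12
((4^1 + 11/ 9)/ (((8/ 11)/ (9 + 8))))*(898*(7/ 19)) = 27623827/ 684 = 40385.71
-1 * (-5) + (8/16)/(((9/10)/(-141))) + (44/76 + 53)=-1126/57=-19.75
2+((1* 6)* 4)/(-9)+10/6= 1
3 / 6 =1 / 2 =0.50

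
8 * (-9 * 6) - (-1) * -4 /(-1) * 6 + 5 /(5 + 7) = -4891 /12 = -407.58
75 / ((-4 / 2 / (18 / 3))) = -225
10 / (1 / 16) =160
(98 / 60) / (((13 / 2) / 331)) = 16219 / 195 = 83.17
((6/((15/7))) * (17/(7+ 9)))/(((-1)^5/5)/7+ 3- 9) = -833/1688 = -0.49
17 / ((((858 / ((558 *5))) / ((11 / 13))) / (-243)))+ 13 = -1918718 / 169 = -11353.36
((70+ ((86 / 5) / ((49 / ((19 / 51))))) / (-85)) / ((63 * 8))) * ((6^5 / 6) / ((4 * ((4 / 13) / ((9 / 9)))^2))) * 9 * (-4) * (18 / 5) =-763267319568 / 12390875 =-61599.15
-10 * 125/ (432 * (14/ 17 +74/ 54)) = -10625/ 8056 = -1.32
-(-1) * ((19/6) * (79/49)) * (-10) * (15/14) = -37525/686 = -54.70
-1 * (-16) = 16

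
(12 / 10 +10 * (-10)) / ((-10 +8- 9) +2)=494 / 45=10.98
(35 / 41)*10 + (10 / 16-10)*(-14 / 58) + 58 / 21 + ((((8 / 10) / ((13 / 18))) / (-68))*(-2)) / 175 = 74834969921 / 5518149000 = 13.56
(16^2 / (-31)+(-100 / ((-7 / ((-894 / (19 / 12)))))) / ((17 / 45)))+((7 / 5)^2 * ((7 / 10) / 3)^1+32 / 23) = -25823340444101 / 1209069750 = -21358.02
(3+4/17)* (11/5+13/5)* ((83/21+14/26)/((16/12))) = 52.31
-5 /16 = -0.31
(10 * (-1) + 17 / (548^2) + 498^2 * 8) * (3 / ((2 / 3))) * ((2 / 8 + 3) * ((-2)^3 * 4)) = -69709739896485 / 75076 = -928522296.03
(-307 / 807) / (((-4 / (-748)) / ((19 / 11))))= -99161 / 807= -122.88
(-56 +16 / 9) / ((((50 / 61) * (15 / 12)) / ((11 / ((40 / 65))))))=-1064206 / 1125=-945.96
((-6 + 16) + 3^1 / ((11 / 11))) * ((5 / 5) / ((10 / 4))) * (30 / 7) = 156 / 7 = 22.29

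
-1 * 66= -66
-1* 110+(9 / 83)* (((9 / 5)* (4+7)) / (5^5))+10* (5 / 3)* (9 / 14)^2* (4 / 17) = -117081132797 / 1080296875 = -108.38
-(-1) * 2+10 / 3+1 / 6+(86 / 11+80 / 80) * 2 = 509 / 22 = 23.14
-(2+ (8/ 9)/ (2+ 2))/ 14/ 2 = -5/ 63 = -0.08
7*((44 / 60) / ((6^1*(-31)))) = -77 / 2790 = -0.03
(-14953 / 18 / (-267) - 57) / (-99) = 258989 / 475794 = 0.54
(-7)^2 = 49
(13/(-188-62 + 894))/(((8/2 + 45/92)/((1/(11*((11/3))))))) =39/349811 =0.00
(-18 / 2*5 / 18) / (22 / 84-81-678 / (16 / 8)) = 105 / 17629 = 0.01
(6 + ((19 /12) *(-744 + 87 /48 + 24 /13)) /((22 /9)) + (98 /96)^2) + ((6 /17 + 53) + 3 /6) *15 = 335.30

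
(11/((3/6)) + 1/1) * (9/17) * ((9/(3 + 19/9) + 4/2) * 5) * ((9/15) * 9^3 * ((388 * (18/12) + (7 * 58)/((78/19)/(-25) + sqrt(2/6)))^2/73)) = 51722830624181010052500 * sqrt(3)/53367419361089 + 89673747966359593493832/53367419361089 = 3358984201.69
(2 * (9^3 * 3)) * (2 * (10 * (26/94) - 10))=-2974320/47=-63283.40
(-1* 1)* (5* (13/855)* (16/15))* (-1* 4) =0.32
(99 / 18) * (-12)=-66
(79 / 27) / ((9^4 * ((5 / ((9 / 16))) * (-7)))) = -79 / 11022480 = -0.00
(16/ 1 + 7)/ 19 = 23/ 19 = 1.21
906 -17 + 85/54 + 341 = 1231.57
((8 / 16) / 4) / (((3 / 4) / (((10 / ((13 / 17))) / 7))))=85 / 273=0.31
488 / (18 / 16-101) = -3904 / 799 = -4.89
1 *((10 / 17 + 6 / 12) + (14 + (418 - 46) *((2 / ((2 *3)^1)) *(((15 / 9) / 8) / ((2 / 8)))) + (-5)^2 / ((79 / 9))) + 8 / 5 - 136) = -529021 / 40290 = -13.13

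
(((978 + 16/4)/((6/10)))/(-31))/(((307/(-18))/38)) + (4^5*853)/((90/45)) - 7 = 4157469373/9517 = 436846.63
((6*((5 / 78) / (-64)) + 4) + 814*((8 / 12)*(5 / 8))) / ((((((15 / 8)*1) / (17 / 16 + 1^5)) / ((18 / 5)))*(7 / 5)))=970.65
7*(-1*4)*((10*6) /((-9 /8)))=4480 /3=1493.33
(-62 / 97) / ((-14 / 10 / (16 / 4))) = 1240 / 679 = 1.83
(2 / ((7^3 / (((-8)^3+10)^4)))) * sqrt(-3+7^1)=740594938.96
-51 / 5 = -10.20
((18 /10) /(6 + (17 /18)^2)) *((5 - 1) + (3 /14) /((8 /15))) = 12393 /10780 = 1.15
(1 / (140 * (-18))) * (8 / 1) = -1 / 315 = -0.00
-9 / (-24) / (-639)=-1 / 1704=-0.00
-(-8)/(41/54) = 432/41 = 10.54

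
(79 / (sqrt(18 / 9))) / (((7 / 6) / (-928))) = -219936 * sqrt(2) / 7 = -44433.78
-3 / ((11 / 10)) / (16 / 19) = -285 / 88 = -3.24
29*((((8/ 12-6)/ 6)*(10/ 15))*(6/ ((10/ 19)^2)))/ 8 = -46.53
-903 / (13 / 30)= -27090 / 13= -2083.85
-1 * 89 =-89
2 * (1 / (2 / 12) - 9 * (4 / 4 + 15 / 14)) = -177 / 7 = -25.29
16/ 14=8/ 7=1.14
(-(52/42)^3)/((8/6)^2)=-2197/2058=-1.07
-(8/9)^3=-512/729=-0.70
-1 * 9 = -9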